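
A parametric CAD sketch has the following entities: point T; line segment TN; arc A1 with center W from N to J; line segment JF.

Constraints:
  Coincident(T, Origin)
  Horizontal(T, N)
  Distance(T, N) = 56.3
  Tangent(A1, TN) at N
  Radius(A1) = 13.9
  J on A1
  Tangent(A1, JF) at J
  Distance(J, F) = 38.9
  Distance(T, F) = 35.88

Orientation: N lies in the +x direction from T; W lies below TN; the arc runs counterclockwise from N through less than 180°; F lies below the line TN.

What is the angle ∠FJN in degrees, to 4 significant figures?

158.2°

T is at the origin; T and N share the same y with |TN| = 56.3 and N on the +x side, so N = (56.30, 0.000). The tangent condition forces WN to be normal to TN, so W = N + (0, -13.9) = (56.30, -13.90). Since WJ ⟂ JF (tangency), |WF| = √(13.9² + 38.9²) = 41.31 regardless of where J sits on A1. So F lies on both circle(T, 35.88) and circle(W, 41.31); the below-TN intersection is F = (18.56, -30.70). J is the foot of the tangent from F: J = (46.70, -3.845).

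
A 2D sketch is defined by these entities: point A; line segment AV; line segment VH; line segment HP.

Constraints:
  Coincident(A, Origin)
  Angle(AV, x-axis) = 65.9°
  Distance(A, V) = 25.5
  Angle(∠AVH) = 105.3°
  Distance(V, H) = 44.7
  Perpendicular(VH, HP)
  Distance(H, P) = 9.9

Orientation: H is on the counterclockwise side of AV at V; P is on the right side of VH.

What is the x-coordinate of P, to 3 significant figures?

-17.8

A is at the origin; AV runs at 65.9° with length 25.5, so V = 25.5·(cos 65.9°, sin 65.9°) = (10.4, 23.3). ∠AVH = 105.3°, so VH runs at 65.9° + (180° − 105.3°) = 141° from the x-axis; with |VH| = 44.7, H = V + 44.7·(cos 141°, sin 141°) = (-24.1, 51.6). The perpendicularity gives HP at right angles to VH; with |HP| = 9.9 on the right of VH, P = H + 9.9·(0.635, 0.773) = (-17.8, 59.3). So P.x = -17.8.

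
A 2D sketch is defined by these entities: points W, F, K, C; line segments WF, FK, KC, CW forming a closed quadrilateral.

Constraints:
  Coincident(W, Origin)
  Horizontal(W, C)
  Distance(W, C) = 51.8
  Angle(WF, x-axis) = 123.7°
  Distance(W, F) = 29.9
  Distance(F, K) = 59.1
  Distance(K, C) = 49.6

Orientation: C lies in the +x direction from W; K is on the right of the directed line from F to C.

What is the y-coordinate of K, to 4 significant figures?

-27.60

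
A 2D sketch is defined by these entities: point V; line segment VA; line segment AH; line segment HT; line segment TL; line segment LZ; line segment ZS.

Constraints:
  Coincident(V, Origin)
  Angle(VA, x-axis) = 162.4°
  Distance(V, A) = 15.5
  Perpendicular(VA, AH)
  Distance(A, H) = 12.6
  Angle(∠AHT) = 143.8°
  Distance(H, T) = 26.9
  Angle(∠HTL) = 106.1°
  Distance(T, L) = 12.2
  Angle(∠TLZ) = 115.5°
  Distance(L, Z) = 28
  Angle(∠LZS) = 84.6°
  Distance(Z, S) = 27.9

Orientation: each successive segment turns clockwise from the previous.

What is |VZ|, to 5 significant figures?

14.651

V is at the origin; VA runs at 162.4° with length 15.5, so A = (-14.774, 4.6867). The perpendicularity gives AH at right angles to VA, so AH runs at 72.400°; with |AH| = 12.6, H = (-10.965, 16.697). ∠AHT = 143.8° gives HT at 36.200° from the x-axis; with |HT| = 26.9, T = (10.743, 32.584). ∠HTL = 106.1° gives TL at -37.700° from the x-axis; with |TL| = 12.2, L = (20.396, 25.124). ∠TLZ = 115.5° gives LZ at -102.20° from the x-axis; with |LZ| = 28.0, Z = (14.478, -2.2440). Then |VZ| = |Z − V| = 14.651.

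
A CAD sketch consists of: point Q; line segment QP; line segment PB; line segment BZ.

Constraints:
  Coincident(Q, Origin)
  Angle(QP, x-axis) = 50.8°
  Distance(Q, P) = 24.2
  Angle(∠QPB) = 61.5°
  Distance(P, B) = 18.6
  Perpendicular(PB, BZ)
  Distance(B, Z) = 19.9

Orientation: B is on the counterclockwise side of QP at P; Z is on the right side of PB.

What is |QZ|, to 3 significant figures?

41.8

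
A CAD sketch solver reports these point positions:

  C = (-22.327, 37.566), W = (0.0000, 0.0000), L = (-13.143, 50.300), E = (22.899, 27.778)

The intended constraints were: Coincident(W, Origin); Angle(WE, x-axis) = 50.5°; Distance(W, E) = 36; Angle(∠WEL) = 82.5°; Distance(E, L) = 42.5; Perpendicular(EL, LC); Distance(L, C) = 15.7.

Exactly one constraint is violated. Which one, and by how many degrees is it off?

Perpendicular(EL, LC) — off by 3.80°.

W = (0.00, 0.00) ✓; WE at 50.50° ✓; |WE| = 36.00 ✓; ∠WEL = 82.50° ✓; |EL| = 42.50 ✓; ∠(EL, LC) = 86.20° ✗; |LC| = 15.70 ✓.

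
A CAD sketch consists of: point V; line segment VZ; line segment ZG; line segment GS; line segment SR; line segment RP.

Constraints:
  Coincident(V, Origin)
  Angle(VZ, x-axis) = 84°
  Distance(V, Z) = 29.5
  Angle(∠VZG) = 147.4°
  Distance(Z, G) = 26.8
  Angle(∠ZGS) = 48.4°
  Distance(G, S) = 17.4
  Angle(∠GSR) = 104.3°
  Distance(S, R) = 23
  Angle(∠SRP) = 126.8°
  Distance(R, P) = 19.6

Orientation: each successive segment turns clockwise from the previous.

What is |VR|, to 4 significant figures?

23.81

∠ZGS = 48.4° gives GS at -80.20° from the x-axis; with |GS| = 17.4, S = (22.77, 33.14). ∠GSR = 104.3° gives SR at -155.9° from the x-axis; with |SR| = 23.0, R = (1.770, 23.75). Then |VR| = |R − V| = 23.81.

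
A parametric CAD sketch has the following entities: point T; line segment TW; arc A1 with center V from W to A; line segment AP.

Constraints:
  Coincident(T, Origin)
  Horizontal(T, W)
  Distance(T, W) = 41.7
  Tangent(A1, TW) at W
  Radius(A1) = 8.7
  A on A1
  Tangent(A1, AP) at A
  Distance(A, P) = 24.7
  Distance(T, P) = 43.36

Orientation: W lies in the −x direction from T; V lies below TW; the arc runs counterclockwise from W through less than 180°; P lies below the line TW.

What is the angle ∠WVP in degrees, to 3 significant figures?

152°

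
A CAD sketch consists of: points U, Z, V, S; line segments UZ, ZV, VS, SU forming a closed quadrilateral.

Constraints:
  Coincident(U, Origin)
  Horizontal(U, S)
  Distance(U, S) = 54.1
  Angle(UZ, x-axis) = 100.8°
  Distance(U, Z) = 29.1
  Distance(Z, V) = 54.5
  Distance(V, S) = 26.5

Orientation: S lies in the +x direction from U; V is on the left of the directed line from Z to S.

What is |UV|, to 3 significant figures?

55.5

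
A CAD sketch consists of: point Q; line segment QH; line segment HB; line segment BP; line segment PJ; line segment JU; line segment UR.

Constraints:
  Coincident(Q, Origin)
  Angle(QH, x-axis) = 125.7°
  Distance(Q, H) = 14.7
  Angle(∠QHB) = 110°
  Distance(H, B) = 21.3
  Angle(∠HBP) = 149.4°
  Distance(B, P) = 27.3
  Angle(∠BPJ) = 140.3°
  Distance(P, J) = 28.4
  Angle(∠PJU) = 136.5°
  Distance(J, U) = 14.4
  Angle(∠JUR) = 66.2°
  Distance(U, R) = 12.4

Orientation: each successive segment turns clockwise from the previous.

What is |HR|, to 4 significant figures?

60.08

∠PJU = 136.5° gives JU at -58.10° from the x-axis; with |JU| = 14.4, U = (63.24, 21.73). ∠JUR = 66.2° gives UR at -171.9° from the x-axis; with |UR| = 12.4, R = (50.96, 19.98). Then |HR| = |R − H| = 60.08.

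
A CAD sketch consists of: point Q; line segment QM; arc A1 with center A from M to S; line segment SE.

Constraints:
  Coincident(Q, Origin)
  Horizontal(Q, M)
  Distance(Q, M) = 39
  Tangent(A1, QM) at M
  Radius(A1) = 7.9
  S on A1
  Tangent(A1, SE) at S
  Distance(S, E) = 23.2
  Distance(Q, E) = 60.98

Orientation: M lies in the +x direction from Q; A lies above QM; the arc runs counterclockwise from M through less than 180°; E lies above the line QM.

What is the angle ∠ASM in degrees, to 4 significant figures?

55.81°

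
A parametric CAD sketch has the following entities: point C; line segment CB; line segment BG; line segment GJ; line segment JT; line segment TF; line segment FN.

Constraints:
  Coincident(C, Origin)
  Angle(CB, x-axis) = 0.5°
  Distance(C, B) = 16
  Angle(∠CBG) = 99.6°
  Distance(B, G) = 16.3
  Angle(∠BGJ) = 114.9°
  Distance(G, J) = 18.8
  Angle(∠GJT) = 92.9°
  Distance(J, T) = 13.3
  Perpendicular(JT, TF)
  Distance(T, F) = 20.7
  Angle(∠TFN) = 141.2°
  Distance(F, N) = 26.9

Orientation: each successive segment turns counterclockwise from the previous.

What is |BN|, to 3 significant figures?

22.9

C is at the origin; CB runs at 0.5° with length 16.0, so B = (16.0, 0.140). ∠CBG = 99.6° gives BG at 80.9° from the x-axis; with |BG| = 16.3, G = (18.6, 16.2). ∠BGJ = 114.9° gives GJ at 146° from the x-axis; with |GJ| = 18.8, J = (2.99, 26.7). ∠GJT = 92.9° gives JT at -127° from the x-axis; with |JT| = 13.3, T = (-4.99, 16.1). JT is perpendicular to TF, so TF runs at -36.9°; with |TF| = 20.7, F = (11.6, 3.68). ∠TFN = 141.2° gives FN at 1.90° from the x-axis; with |FN| = 26.9, N = (38.4, 4.57). Then |BN| = |N − B| = 22.9.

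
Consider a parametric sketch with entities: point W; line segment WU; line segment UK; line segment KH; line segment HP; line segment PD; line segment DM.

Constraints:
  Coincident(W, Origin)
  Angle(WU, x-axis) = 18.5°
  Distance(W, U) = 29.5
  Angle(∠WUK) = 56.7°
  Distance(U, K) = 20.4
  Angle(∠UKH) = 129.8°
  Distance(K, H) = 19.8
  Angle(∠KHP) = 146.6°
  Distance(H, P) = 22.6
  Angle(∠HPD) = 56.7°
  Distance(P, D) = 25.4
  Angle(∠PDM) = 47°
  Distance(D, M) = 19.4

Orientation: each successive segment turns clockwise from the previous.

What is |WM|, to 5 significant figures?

15.823

∠HPD = 56.7° gives PD at 48.300° from the x-axis; with |PD| = 25.4, D = (-0.64114, 3.5355). ∠PDM = 47.0° gives DM at -84.700° from the x-axis; with |DM| = 19.4, M = (1.1508, -15.782). Then |WM| = |M − W| = 15.823.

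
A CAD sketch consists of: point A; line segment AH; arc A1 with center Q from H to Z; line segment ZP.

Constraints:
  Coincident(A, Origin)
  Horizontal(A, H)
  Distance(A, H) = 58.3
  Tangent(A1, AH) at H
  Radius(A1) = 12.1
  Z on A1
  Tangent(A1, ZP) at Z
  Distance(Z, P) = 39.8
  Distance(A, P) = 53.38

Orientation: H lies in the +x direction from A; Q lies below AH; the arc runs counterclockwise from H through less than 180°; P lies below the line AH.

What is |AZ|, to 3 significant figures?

47.8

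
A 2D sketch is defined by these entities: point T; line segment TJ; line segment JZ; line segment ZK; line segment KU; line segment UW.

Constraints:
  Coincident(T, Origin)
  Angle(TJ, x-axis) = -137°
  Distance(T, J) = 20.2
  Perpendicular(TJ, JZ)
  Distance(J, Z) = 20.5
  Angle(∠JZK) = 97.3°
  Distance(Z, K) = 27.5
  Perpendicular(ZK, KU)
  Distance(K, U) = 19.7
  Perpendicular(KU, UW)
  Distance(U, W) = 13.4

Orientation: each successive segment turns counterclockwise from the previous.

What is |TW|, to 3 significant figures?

4.62

T is at the origin; TJ runs at -137.0° with length 20.2, so J = (-14.8, -13.8). TJ is perpendicular to JZ, so JZ runs at -47.0°; with |JZ| = 20.5, Z = (-0.792, -28.8). ∠JZK = 97.3° gives ZK at 35.7° from the x-axis; with |ZK| = 27.5, K = (21.5, -12.7). ZK ⟂ KU, so KU runs at 126°; with |KU| = 19.7, U = (10.0, 3.28). The perpendicularity gives UW at right angles to KU, so UW runs at -144°; with |UW| = 13.4, W = (-0.838, -4.54). Then |TW| = |W − T| = 4.62.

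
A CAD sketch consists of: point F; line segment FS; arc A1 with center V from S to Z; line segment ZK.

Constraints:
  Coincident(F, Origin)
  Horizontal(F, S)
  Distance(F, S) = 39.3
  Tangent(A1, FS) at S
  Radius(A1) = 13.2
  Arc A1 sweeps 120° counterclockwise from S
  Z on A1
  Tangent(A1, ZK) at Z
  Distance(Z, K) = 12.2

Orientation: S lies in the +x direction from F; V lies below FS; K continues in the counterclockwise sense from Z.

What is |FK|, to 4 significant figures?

45.56

F is at the origin; FS is horizontal with |FS| = 39.3 and S on the +x side, so S = (39.30, 0.000). A1 meets FS tangentially, so VS is at right angles to FS, so V = S + (0, -13.2) = (39.30, -13.20). On A1, S sits at bearing 90° from V; a 120° counterclockwise sweep puts Z at bearing 210°, so Z = V + 13.2·(cos 210°, sin 210°) = (27.87, -19.80). Tangency of A1 to ZK means the radius VZ is perpendicular to ZK, so ZK runs along (−sin 210°, cos 210°); with |ZK| = 12.2, K = (33.97, -30.37). Then |FK| = |K − F| = 45.56.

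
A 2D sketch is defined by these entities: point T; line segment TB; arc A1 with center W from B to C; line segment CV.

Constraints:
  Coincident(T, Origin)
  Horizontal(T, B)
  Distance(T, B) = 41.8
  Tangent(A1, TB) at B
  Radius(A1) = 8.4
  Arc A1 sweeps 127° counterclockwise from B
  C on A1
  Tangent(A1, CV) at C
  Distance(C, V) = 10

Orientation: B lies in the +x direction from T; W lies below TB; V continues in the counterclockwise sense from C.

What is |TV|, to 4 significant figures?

46.37

T is at the origin; T and B share the same y with |TB| = 41.8 and B on the +x side, so B = (41.80, 0.000). The tangent condition forces WB to be normal to TB, so W = B + (0, -8.4) = (41.80, -8.400). On A1, B sits at bearing 90° from W; a 127° counterclockwise sweep puts C at bearing 217°, so C = W + 8.4·(cos 217°, sin 217°) = (35.09, -13.46). A1 meets CV tangentially, so WC is at right angles to CV, so CV runs along (−sin 217°, cos 217°); with |CV| = 10.0, V = (41.11, -21.44). Then |TV| = |V − T| = 46.37.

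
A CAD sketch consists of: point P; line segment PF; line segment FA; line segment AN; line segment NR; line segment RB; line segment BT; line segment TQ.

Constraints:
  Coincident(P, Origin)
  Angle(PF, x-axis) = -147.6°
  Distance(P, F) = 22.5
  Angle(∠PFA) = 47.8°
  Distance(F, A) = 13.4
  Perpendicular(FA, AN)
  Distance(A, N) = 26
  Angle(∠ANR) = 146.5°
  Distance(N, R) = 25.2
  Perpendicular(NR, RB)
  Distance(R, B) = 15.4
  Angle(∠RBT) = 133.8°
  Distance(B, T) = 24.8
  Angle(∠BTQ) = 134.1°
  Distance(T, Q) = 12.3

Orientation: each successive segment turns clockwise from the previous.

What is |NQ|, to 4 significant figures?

32.50

∠RBT = 133.8° gives BT at -179.5° from the x-axis; with |BT| = 24.8, T = (-8.117, -31.98). ∠BTQ = 134.1° gives TQ at 134.6° from the x-axis; with |TQ| = 12.3, Q = (-16.75, -23.23). Then |NQ| = |Q − N| = 32.50.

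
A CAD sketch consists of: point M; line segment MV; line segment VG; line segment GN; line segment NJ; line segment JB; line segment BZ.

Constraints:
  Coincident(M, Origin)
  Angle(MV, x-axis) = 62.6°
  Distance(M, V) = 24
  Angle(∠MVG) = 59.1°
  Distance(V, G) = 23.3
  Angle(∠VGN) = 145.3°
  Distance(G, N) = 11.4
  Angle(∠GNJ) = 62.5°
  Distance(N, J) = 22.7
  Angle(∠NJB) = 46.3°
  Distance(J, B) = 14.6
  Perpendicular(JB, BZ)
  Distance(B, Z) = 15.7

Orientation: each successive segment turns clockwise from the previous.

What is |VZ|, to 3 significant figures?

32.5

M is at the origin; MV runs at 62.6° with length 24.0, so V = (11.0, 21.3). ∠MVG = 59.1° gives VG at -58.3° from the x-axis; with |VG| = 23.3, G = (23.3, 1.48). ∠VGN = 145.3° gives GN at -93.0° from the x-axis; with |GN| = 11.4, N = (22.7, -9.90). ∠GNJ = 62.5° gives NJ at 150° from the x-axis; with |NJ| = 22.7, J = (3.13, 1.62). ∠NJB = 46.3° gives JB at 15.8° from the x-axis; with |JB| = 14.6, B = (17.2, 5.60). JB is perpendicular to BZ, so BZ runs at -74.2°; with |BZ| = 15.7, Z = (21.5, -9.51). Then |VZ| = |Z − V| = 32.5.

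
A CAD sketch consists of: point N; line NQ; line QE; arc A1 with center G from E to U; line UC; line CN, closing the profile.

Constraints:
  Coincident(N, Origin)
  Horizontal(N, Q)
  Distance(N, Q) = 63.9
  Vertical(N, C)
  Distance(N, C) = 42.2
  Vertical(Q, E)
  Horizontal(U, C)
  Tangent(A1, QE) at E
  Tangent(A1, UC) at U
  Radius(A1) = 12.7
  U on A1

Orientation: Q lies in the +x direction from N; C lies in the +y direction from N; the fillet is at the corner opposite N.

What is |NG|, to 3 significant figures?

59.1

N is at the origin; N and Q share the same y with |NQ| = 63.9 and Q on the +x side, so Q = (63.9, 0.00). NC is vertical with |NC| = 42.2 and C on the +y side, so C = (0.00, 42.2). The virtual corner opposite N is at (63.9, 42.2). Since A1 is tangent to QE there, GE ⟂ QE and A1 meets UC tangentially, so GU is at right angles to UC, with radius 12.7, so the center G sits 12.7 in from both sides at G = (51.2, 29.5). Then |NG| = |G − N| = 59.1.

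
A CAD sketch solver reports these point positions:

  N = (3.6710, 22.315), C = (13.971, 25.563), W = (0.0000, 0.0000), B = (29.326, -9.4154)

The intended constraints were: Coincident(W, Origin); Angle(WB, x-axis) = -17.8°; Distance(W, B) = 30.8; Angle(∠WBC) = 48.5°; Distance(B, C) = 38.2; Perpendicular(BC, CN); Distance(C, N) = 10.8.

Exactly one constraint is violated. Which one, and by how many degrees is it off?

Perpendicular(BC, CN) — off by 6.20°.

W = (0.00, 0.00) ✓; WB at -17.80° ✓; |WB| = 30.80 ✓; ∠WBC = 48.50° ✓; |BC| = 38.20 ✓; ∠(BC, CN) = 83.80° ✗; |CN| = 10.80 ✓.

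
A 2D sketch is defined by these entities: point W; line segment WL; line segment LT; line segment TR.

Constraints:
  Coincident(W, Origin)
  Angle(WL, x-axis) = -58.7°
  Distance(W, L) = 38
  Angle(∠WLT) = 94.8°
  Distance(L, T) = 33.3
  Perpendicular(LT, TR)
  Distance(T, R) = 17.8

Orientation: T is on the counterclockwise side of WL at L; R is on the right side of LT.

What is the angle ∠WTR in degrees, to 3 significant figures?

136°

W is at the origin; WL runs at -58.7° with length 38.0, so L = 38.0·(cos -58.7°, sin -58.7°) = (19.7, -32.5). ∠WLT = 94.8°, so LT runs at -58.7° + (180° − 94.8°) = 26.5° from the x-axis; with |LT| = 33.3, T = L + 33.3·(cos 26.5°, sin 26.5°) = (49.5, -17.6). The perpendicularity gives TR at right angles to LT; with |TR| = 17.8 on the right of LT, R = T + 17.8·(0.446, -0.895) = (57.5, -33.5). Then cos ∠WTR = TW·TR / (|TW||TR|), giving 136°.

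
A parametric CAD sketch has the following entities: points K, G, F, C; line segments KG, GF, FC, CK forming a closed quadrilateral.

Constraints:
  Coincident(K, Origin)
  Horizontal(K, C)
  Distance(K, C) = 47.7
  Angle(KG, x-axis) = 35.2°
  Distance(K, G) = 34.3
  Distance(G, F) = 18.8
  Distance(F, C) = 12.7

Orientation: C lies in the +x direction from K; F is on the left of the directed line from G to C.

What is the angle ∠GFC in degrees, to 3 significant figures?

123°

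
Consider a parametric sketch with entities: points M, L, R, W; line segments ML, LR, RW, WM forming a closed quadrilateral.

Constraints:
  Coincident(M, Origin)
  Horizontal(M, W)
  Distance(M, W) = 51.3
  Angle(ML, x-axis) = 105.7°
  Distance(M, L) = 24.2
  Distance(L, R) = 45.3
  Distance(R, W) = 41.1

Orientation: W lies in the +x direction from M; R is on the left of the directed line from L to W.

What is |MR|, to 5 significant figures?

52.664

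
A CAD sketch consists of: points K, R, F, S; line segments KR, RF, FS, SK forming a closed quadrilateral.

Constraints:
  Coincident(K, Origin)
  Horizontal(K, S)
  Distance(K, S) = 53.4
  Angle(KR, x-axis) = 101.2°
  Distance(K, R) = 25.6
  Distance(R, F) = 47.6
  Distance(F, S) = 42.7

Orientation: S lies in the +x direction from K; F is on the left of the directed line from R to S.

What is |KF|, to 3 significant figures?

57.0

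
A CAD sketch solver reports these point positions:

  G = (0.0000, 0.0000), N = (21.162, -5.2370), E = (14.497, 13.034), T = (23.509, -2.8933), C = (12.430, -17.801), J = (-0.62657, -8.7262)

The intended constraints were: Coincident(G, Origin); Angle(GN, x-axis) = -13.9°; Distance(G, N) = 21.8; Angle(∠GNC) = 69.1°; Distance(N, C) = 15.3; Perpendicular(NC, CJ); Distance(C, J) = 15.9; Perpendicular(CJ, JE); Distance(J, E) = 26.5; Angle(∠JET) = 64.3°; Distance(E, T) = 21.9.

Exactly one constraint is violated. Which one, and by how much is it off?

Distance(E, T) = 21.9 — off by 3.60.

G = (0.00, 0.00) ✓; GN at -13.90° ✓; |GN| = 21.80 ✓; ∠GNC = 69.10° ✓; |NC| = 15.30 ✓; ∠(NC, CJ) = 90.00° ✓; |CJ| = 15.90 ✓; ∠(CJ, JE) = 90.00° ✓; |JE| = 26.50 ✓; ∠JET = 64.30° ✓; |ET| = 18.30 ✗.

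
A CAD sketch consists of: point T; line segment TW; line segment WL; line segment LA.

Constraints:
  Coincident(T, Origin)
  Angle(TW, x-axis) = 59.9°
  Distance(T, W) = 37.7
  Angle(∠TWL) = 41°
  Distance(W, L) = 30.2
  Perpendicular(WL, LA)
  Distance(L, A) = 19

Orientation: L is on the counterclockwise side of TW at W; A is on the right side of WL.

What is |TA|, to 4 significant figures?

43.77

∠TWL = 41.0°, so WL runs at 59.9° + (180° − 41.0°) = 198.9° from the x-axis; with |WL| = 30.2, L = W + 30.2·(cos 198.9°, sin 198.9°) = (-9.665, 22.83). WL ⟂ LA; with |LA| = 19.0 on the right of WL, A = L + 19.0·(-0.3239, 0.9461) = (-15.82, 40.81). Then |TA| = |A − T| = 43.77.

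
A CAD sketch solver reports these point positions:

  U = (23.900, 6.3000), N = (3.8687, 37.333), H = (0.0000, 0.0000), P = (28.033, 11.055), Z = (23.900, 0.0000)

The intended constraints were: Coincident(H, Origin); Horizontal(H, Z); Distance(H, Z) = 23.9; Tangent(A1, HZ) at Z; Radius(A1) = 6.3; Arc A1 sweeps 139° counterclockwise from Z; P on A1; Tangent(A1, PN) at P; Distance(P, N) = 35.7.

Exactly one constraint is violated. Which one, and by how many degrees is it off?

Tangent(A1, PN) at P — off by 6.40°.

H = (0.00, 0.00) ✓; H.y = 0.00, Z.y = 0.00 ✓; |HZ| = 23.90 ✓; ∠(UZ, ZH) = 90.00° ✓; |UZ| = 6.300 ✓; bearing(U→P) − bearing(U→Z) = 139.0° ✓; |UP| = 6.300 ✓; ∠(UP, PN) = 96.40° ✗; |PN| = 35.70 ✓.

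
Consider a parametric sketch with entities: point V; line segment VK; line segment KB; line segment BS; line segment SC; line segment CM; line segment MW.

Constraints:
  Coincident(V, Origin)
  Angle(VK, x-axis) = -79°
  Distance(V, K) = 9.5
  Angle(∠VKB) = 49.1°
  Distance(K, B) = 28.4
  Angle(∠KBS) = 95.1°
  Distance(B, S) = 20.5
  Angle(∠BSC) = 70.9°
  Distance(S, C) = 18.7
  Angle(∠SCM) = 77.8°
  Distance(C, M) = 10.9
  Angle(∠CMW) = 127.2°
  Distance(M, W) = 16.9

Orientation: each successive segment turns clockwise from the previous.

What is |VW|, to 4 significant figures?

27.60

V is at the origin; VK runs at -79.0° with length 9.5, so K = (1.813, -9.325). ∠VKB = 49.1° gives KB at 150.1° from the x-axis; with |KB| = 28.4, B = (-22.81, 4.832). ∠KBS = 95.1° gives BS at 65.20° from the x-axis; with |BS| = 20.5, S = (-14.21, 23.44). ∠BSC = 70.9° gives SC at -43.90° from the x-axis; with |SC| = 18.7, C = (-0.7341, 10.47). ∠SCM = 77.8° gives CM at -146.1° from the x-axis; with |CM| = 10.9, M = (-9.781, 4.395). ∠CMW = 127.2° gives MW at 161.1° from the x-axis; with |MW| = 16.9, W = (-25.77, 9.869). Then |VW| = |W − V| = 27.60.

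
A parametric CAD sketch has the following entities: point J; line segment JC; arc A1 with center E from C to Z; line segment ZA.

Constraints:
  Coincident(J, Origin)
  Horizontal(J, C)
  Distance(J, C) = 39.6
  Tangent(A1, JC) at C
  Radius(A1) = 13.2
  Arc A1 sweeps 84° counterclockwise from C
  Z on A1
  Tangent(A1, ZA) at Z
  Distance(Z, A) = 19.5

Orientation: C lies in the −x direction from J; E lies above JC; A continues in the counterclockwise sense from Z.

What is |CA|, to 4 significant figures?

34.70

On A1, C sits at bearing -90° from E; an 84° counterclockwise sweep puts Z at bearing -6°, so Z = E + 13.2·(cos -6°, sin -6°) = (-26.47, 11.82). A1 meets ZA tangentially, so EZ is at right angles to ZA, so ZA runs along (−sin -6°, cos -6°); with |ZA| = 19.5, A = (-24.43, 31.21). Then |CA| = |A − C| = 34.70.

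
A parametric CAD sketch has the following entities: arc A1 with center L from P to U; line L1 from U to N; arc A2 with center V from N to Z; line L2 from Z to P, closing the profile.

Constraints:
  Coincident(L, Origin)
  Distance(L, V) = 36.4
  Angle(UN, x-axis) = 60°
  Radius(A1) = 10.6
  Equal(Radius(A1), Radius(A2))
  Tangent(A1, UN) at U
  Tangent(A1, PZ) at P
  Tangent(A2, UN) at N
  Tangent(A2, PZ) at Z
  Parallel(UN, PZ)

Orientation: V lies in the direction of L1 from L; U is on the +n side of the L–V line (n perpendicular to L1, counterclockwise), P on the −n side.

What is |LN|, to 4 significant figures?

37.91

The slot axis is L1's direction at 60.0°, so u = (cos 60.0°, sin 60.0°) = (0.5000, 0.8660) and n = (−sin 60.0°, cos 60.0°) = (-0.8660, 0.5000). L is at the origin and V lies 36.4 along u from L, so V = 36.4·u = (18.20, 31.52). Tangency of A1 to both parallel lines with radius 10.6 puts U and P at L ± 10.6·n: U = (-9.180, 5.300), P = (9.180, -5.300). Equal radii place N and Z the same way about V: N = V + 10.6·n = (9.020, 36.82), Z = V − 10.6·n = (27.38, 26.22). Then |LN| = |N − L| = 37.91.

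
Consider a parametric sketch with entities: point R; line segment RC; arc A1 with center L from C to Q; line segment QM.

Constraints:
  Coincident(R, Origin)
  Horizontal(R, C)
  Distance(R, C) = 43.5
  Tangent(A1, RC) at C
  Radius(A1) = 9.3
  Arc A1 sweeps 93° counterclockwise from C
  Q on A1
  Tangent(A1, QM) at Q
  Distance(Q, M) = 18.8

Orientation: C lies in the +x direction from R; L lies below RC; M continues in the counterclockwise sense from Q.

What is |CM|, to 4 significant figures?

29.74

R is at the origin; RC is horizontal with |RC| = 43.5 and C on the +x side, so C = (43.50, 0.000). A1 meets RC tangentially, so LC is at right angles to RC, so L = C + (0, -9.3) = (43.50, -9.300). On A1, C sits at bearing 90° from L; a 93° counterclockwise sweep puts Q at bearing 183°, so Q = L + 9.3·(cos 183°, sin 183°) = (34.21, -9.787). The tangent condition forces LQ to be normal to QM, so QM runs along (−sin 183°, cos 183°); with |QM| = 18.8, M = (35.20, -28.56). Then |CM| = |M − C| = 29.74.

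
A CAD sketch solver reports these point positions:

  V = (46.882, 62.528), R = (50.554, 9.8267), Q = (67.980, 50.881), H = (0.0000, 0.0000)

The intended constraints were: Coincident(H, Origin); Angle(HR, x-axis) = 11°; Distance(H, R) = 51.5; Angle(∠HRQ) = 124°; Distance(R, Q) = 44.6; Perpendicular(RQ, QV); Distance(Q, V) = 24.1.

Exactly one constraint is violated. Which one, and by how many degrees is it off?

Perpendicular(RQ, QV) — off by 5.90°.

H = (0.00, 0.00) ✓; HR at 11.00° ✓; |HR| = 51.50 ✓; ∠HRQ = 124.0° ✓; |RQ| = 44.60 ✓; ∠(RQ, QV) = 84.10° ✗; |QV| = 24.10 ✓.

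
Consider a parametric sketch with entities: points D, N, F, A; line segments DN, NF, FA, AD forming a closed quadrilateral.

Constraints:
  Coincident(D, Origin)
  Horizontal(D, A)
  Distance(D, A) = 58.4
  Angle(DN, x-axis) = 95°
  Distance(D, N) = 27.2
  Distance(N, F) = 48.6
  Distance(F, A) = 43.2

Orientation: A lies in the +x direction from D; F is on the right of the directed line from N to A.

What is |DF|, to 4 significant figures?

25.02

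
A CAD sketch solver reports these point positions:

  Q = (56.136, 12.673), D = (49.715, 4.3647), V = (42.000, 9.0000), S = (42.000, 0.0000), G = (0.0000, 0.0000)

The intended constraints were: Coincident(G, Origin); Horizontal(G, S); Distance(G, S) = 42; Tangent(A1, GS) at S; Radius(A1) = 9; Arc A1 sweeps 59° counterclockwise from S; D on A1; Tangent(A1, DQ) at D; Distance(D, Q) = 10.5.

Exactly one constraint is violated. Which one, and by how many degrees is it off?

Tangent(A1, DQ) at D — off by 6.70°.

G = (0.00, 0.00) ✓; G.y = 0.00, S.y = 0.00 ✓; |GS| = 42.00 ✓; ∠(VS, SG) = 90.00° ✓; |VS| = 9.000 ✓; bearing(V→D) − bearing(V→S) = 59.00° ✓; |VD| = 9.000 ✓; ∠(VD, DQ) = 96.70° ✗; |DQ| = 10.50 ✓.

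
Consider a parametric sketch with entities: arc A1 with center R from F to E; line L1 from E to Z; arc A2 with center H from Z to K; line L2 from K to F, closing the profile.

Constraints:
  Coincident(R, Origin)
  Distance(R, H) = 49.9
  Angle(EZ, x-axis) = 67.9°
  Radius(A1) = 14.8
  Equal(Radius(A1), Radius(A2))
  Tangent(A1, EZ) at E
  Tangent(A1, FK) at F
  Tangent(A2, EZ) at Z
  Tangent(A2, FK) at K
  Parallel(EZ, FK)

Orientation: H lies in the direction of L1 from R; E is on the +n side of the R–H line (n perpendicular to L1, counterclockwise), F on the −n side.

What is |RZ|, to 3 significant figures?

52.0

The slot axis is L1's direction at 67.9°, so u = (cos 67.9°, sin 67.9°) = (0.376, 0.927) and n = (−sin 67.9°, cos 67.9°) = (-0.927, 0.376). R is at the origin and H lies 49.9 along u from R, so H = 49.9·u = (18.8, 46.2). Tangency of A1 to both parallel lines with radius 14.8 puts E and F at R ± 14.8·n: E = (-13.7, 5.57), F = (13.7, -5.57). Equal radii place Z and K the same way about H: Z = H + 14.8·n = (5.06, 51.8), K = H − 14.8·n = (32.5, 40.7). Then |RZ| = |Z − R| = 52.0.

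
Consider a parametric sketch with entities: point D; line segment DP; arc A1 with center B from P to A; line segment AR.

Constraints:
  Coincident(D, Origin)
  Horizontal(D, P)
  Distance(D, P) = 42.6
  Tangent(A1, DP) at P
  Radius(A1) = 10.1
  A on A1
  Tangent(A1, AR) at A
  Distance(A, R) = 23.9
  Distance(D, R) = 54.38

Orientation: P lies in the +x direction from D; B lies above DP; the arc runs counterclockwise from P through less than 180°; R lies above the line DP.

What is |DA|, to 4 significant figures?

53.65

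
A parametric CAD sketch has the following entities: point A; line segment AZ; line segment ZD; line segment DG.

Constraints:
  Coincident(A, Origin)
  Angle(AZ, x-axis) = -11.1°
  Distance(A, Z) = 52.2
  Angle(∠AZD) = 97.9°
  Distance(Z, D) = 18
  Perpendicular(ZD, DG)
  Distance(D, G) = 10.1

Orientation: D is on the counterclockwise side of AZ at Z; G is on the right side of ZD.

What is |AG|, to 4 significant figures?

66.74

A is at the origin; AZ runs at -11.1° with length 52.2, so Z = 52.2·(cos -11.1°, sin -11.1°) = (51.22, -10.05). ∠AZD = 97.9°, so ZD runs at -11.1° + (180° − 97.9°) = 71.00° from the x-axis; with |ZD| = 18.0, D = Z + 18.0·(cos 71.00°, sin 71.00°) = (57.08, 6.970). ZD is perpendicular to DG; with |DG| = 10.1 on the right of ZD, G = D + 10.1·(0.9455, -0.3256) = (66.63, 3.681). Then |AG| = |G − A| = 66.74.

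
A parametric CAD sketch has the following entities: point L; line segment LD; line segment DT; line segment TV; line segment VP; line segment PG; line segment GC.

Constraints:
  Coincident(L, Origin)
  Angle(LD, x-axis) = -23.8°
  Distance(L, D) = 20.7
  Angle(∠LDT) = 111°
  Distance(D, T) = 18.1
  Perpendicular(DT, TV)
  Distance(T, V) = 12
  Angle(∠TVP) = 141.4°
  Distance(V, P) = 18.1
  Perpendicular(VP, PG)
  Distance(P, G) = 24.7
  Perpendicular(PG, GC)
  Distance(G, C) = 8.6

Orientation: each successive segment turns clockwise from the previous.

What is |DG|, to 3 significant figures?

16.5

∠TVP = 141.4° gives VP at 139° from the x-axis; with |VP| = 18.1, P = (-7.51, -13.9). VP is perpendicular to PG, so PG runs at 48.6°; with |PG| = 24.7, G = (8.83, 4.65). Then |DG| = |G − D| = 16.5.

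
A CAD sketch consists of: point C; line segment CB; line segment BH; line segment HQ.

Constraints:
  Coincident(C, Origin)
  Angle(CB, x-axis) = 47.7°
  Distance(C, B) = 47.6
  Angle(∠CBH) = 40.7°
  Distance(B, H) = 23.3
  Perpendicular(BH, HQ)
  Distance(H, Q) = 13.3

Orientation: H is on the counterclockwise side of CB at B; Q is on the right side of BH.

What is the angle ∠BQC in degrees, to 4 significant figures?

76.37°

C is at the origin; CB runs at 47.7° with length 47.6, so B = 47.6·(cos 47.7°, sin 47.7°) = (32.04, 35.21). ∠CBH = 40.7°, so BH runs at 47.7° + (180° − 40.7°) = 187.0° from the x-axis; with |BH| = 23.3, H = B + 23.3·(cos 187.0°, sin 187.0°) = (8.909, 32.37). The perpendicularity gives HQ at right angles to BH; with |HQ| = 13.3 on the right of BH, Q = H + 13.3·(-0.1219, 0.9925) = (7.288, 45.57). Then cos ∠BQC = QB·QC / (|QB||QC|), giving 76.37°.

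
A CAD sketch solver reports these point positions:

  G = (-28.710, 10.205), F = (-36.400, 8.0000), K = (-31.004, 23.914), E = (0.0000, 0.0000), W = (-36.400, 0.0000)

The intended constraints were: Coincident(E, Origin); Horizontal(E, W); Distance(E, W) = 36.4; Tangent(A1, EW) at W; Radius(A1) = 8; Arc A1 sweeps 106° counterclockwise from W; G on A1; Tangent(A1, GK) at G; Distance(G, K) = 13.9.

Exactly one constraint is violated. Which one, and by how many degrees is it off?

Tangent(A1, GK) at G — off by 6.50°.

E = (0.00, 0.00) ✓; E.y = 0.00, W.y = 0.00 ✓; |EW| = 36.40 ✓; ∠(FW, WE) = 90.00° ✓; |FW| = 8.000 ✓; bearing(F→G) − bearing(F→W) = 106.0° ✓; |FG| = 8.000 ✓; ∠(FG, GK) = 96.50° ✗; |GK| = 13.90 ✓.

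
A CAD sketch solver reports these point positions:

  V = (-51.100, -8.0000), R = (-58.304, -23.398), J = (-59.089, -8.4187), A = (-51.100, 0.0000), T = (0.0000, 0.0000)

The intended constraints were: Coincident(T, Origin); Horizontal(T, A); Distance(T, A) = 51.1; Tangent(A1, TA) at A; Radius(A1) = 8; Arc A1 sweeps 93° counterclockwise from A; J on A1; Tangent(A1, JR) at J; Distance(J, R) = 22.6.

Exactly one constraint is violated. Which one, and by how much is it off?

Distance(J, R) = 22.6 — off by 7.60.

T = (0.00, 0.00) ✓; T.y = 0.00, A.y = 0.00 ✓; |TA| = 51.10 ✓; ∠(VA, AT) = 90.00° ✓; |VA| = 8.000 ✓; bearing(V→J) − bearing(V→A) = 93.00° ✓; |VJ| = 8.000 ✓; ∠(VJ, JR) = 90.00° ✓; |JR| = 15.00 ✗.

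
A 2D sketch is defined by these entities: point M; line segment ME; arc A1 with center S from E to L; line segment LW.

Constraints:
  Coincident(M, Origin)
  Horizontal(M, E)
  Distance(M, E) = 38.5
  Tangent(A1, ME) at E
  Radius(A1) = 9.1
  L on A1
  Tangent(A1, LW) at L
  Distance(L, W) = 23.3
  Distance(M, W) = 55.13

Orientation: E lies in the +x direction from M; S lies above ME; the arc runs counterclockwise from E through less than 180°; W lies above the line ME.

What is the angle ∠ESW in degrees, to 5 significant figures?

167.91°

Checks: |SL| = 9.100 ✓; ∠(SL, LW) = 90.00° ✓; |LW| = 23.30 ✓; |MW| = 55.13 ✓.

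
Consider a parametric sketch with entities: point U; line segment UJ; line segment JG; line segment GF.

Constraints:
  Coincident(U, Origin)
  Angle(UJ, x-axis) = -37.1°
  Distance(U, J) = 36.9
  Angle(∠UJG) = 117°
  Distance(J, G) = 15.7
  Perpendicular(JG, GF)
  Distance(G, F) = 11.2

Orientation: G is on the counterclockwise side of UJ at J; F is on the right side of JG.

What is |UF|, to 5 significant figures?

54.736

∠UJG = 117.0°, so JG runs at -37.1° + (180° − 117.0°) = 25.900° from the x-axis; with |JG| = 15.7, G = J + 15.7·(cos 25.900°, sin 25.900°) = (43.554, -15.401). JG ⟂ GF; with |GF| = 11.2 on the right of JG, F = G + 11.2·(0.43680, -0.89956) = (48.446, -25.476). Then |UF| = |F − U| = 54.736.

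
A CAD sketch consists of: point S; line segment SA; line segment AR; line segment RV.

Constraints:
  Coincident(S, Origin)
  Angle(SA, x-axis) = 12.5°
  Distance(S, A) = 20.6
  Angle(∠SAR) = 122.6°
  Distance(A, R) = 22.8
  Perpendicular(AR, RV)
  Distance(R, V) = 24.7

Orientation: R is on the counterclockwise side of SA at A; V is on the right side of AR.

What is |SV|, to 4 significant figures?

54.02

S is at the origin; SA runs at 12.5° with length 20.6, so A = 20.6·(cos 12.5°, sin 12.5°) = (20.11, 4.459). ∠SAR = 122.6°, so AR runs at 12.5° + (180° − 122.6°) = 69.90° from the x-axis; with |AR| = 22.8, R = A + 22.8·(cos 69.90°, sin 69.90°) = (27.95, 25.87). The perpendicularity gives RV at right angles to AR; with |RV| = 24.7 on the right of AR, V = R + 24.7·(0.9391, -0.3437) = (51.14, 17.38). Then |SV| = |V − S| = 54.02.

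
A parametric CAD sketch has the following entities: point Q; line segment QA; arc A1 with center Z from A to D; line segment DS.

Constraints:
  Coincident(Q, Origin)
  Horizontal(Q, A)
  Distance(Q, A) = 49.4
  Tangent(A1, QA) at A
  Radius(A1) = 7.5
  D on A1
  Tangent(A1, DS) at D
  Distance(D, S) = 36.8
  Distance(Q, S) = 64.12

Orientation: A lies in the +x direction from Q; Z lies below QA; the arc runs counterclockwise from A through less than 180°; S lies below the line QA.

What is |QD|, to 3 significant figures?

42.8

Checks: |QA| = 49.40 ✓; |ZD| = 7.500 ✓; ∠(ZD, DS) = 90.00° ✓; |DS| = 36.80 ✓; |QS| = 64.12 ✓.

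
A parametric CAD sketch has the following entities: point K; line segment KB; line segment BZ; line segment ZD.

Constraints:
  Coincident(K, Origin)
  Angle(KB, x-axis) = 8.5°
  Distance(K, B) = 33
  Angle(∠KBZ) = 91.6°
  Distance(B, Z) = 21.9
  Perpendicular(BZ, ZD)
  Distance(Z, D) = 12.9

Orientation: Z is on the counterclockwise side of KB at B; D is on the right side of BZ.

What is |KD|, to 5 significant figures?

51.249

K is at the origin; KB runs at 8.5° with length 33.0, so B = 33.0·(cos 8.5°, sin 8.5°) = (32.638, 4.8777). ∠KBZ = 91.6°, so BZ runs at 8.5° + (180° − 91.6°) = 96.900° from the x-axis; with |BZ| = 21.9, Z = B + 21.9·(cos 96.900°, sin 96.900°) = (30.007, 26.619). BZ is perpendicular to ZD; with |ZD| = 12.9 on the right of BZ, D = Z + 12.9·(0.99276, 0.12014) = (42.813, 28.169). Then |KD| = |D − K| = 51.249.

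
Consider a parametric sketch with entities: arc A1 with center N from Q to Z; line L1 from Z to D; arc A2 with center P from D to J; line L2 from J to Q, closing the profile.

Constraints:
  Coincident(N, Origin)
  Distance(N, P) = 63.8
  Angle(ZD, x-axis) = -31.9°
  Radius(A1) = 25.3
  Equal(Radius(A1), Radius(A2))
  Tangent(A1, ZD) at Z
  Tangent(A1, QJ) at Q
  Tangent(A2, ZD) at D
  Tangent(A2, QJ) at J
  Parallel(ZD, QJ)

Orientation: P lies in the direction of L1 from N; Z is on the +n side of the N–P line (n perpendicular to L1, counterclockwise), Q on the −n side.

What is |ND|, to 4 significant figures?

68.63

Tangency of A1 to both parallel lines with radius 25.3 puts Z and Q at N ± 25.3·n: Z = (13.37, 21.48), Q = (-13.37, -21.48). Equal radii place D and J the same way about P: D = P + 25.3·n = (67.53, -12.24), J = P − 25.3·n = (40.79, -55.19). Then |ND| = |D − N| = 68.63.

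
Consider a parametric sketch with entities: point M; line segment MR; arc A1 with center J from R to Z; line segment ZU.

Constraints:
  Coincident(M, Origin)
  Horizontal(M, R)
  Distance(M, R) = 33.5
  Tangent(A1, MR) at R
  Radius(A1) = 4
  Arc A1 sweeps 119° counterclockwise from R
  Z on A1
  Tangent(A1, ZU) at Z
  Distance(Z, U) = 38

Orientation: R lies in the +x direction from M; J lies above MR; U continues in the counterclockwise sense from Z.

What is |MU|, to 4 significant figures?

43.36

On A1, R sits at bearing -90° from J; a 119° counterclockwise sweep puts Z at bearing 29°, so Z = J + 4.0·(cos 29°, sin 29°) = (37.00, 5.939). A1 meets ZU tangentially, so JZ is at right angles to ZU, so ZU runs along (−sin 29°, cos 29°); with |ZU| = 38.0, U = (18.58, 39.17). Then |MU| = |U − M| = 43.36.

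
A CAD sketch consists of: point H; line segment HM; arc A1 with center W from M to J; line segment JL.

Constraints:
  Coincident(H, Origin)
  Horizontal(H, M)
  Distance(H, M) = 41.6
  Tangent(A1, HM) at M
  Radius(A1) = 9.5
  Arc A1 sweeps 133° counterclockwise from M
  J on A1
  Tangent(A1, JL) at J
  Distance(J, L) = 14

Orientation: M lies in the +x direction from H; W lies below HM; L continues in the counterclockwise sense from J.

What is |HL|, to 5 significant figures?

51.391

H is at the origin; H and M share the same y with |HM| = 41.6 and M on the +x side, so M = (41.600, 0.0000). Tangency of A1 to HM means the radius WM is perpendicular to HM, so W = M + (0, -9.5) = (41.600, -9.5000). On A1, M sits at bearing 90° from W; a 133° counterclockwise sweep puts J at bearing 223°, so J = W + 9.5·(cos 223°, sin 223°) = (34.652, -15.979). The tangent condition forces WJ to be normal to JL, so JL runs along (−sin 223°, cos 223°); with |JL| = 14.0, L = (44.200, -26.218). Then |HL| = |L − H| = 51.391.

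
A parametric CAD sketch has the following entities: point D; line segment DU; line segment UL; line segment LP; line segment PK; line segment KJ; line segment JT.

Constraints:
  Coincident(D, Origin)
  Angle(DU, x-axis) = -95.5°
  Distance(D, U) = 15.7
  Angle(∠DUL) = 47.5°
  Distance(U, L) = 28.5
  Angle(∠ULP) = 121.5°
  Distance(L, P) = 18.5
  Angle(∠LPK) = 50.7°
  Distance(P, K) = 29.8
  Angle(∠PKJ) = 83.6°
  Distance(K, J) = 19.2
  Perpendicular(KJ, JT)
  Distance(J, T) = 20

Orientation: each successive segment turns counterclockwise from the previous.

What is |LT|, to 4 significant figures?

4.679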